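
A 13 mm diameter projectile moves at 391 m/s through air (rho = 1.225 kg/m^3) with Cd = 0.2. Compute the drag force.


A = pi*(d/2)^2 = pi*(13/2000)^2 = 1.32732e-04 m^2
Fd = 0.5*Cd*rho*A*v^2 = 0.5*0.2*1.225*1.32732e-04*391^2 = 2.486 N

2.486 N


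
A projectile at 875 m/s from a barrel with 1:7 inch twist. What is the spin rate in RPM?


twist_m = 7*0.0254 = 0.1778 m
spin = v/twist = 875/0.1778 = 4921.26 rev/s
RPM = spin*60 = 4921.26*60 ≈ 295276 RPM

295276 RPM


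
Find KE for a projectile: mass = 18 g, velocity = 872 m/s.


E = 0.5*m*v^2 = 0.5*0.018*872^2 = 6843 J

6843 J


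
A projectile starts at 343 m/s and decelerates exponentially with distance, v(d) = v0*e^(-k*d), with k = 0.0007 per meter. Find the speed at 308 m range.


v = v0*exp(-k*d) = 343*exp(-0.0007*308) = 276.5 m/s

276.5 m/s


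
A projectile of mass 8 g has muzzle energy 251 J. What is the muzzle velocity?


v = sqrt(2*E/m) = sqrt(2*251/0.008) = 250.5 m/s

250.5 m/s


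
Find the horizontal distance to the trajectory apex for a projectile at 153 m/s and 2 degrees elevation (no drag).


R = v0^2*sin(2*theta)/g = 153^2*sin(2*2°)/9.81 = 166.456 m
apex_dist = R/2 = 166.456/2 = 83.23 m

83.23 m


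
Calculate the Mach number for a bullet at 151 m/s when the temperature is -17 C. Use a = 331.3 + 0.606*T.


a = 331.3 + 0.606*(-17) = 320.998 m/s
M = v/a = 151/320.998 = 0.4704

0.4704


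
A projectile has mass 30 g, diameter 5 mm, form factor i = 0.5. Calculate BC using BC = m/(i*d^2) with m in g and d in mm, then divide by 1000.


BC = m/(i*d^2*1000) = 30/(0.5 * 5^2 * 1000) = 0.0024

0.0024


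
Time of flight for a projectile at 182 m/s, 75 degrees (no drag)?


T = 2*v0*sin(theta)/g = 2*182*sin(75°)/9.81 = 35.84 s

35.84 s


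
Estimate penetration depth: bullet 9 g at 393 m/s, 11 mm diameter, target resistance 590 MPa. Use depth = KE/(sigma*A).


A = pi*(d/2)^2 = pi*(11/2)^2 = 95.0332 mm^2
E = 0.5*m*v^2 = 0.5*0.009*393^2 = 695.02 J
depth = E/(sigma*A) = 695.02 J / (590 MPa * 95.0332 mm^2) = 695.02/(590 * 95.0332) m = 0.0123957 m ≈ 12.4 mm

12.4 mm


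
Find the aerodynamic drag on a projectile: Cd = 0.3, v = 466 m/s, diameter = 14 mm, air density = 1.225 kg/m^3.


A = pi*(d/2)^2 = pi*(14/2000)^2 = 1.53938e-04 m^2
Fd = 0.5*Cd*rho*A*v^2 = 0.5*0.3*1.225*1.53938e-04*466^2 = 6.142 N

6.142 N


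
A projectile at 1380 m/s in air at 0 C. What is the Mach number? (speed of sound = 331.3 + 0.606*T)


a = 331.3 + 0.606*(0) = 331.3 m/s
M = v/a = 1380/331.3 = 4.165

4.165


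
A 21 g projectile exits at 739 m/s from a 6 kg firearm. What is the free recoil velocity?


v_recoil = m_p * v_p / m_gun = 0.021 * 739 / 6 = 2.587 m/s

2.587 m/s


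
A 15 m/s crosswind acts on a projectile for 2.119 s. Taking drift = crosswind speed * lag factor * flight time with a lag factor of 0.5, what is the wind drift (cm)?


drift = v_wind * lag * t = 15 * 0.5 * 2.119 = 15.8925 m ≈ 1589 cm

1589 cm


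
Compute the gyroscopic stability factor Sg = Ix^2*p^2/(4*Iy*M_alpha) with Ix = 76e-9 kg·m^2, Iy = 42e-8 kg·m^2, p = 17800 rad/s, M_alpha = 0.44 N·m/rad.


Sg = Ix^2 * p^2 / (4 * Iy * M_alpha) = (76e-9)^2 * 17800^2 / (4 * 42e-8 * 0.44) = 2.476

2.476


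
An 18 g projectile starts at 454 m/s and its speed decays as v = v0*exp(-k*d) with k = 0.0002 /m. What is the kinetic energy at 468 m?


v = v0*exp(-k*d) = 454*exp(-0.0002*468) = 413.434 m/s
E = 0.5*m*v^2 = 0.5*0.018*413.434^2 = 1538 J

1538 J


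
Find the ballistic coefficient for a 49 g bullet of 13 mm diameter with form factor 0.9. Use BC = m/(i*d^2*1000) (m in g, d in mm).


BC = m/(i*d^2*1000) = 49/(0.9 * 13^2 * 1000) = 0.0003222

0.0003222


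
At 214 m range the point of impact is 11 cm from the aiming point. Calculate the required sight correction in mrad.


1 mrad subtends 1 cm per 10 m of range, so adj = error_cm / (dist_m / 10) = 11 / (214/10) = 0.514 mrad

0.514 mrad


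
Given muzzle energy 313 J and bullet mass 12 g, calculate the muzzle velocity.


v = sqrt(2*E/m) = sqrt(2*313/0.012) = 228.4 m/s

228.4 m/s


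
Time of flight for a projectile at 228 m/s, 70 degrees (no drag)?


T = 2*v0*sin(theta)/g = 2*228*sin(70°)/9.81 = 43.68 s

43.68 s


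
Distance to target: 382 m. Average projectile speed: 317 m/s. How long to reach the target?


t = d/v = 382/317 = 1.205 s

1.205 s


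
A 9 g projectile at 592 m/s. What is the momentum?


p = m*v = 0.009*592 = 5.328 kg·m/s

5.328 kg·m/s


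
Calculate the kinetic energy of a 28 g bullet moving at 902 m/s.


E = 0.5*m*v^2 = 0.5*0.028*902^2 = 11390 J

11390 J


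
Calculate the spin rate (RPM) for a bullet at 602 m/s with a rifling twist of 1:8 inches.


twist_m = 8*0.0254 = 0.2032 m
spin = v/twist = 602/0.2032 = 2962.598 rev/s
RPM = spin*60 = 2962.598*60 ≈ 177756 RPM

177756 RPM


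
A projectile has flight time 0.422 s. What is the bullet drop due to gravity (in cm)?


drop = 0.5*g*t^2 = 0.5*9.81*0.422^2 = 0.873502 m ≈ 87.35 cm

87.35 cm


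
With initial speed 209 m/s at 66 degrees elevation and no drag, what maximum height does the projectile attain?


H = (v0*sin(theta))^2 / (2g) = (209*sin(66°))^2 / (2*9.81) = 1858 m

1858 m


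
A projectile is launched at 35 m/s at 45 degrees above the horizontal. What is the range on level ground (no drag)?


R = v0^2 * sin(2*theta) / g = 35^2 * sin(2*45°) / 9.81 = 124.9 m

124.9 m


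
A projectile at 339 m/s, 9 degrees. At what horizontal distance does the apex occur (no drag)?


R = v0^2*sin(2*theta)/g = 339^2*sin(2*9°)/9.81 = 3620.03 m
apex_dist = R/2 = 3620.03/2 = 1810 m

1810 m


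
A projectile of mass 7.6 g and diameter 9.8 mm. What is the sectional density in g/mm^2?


SD = m/d^2 = 7.6/9.8^2 = 0.07913 g/mm^2

0.07913 g/mm^2


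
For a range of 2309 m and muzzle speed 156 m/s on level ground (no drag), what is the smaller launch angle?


sin(2*theta) = R*g/v0^2 = 2309*9.81/156^2 = 0.930773, theta = arcsin(0.930773)/2 = 34.28°

34.28 degrees


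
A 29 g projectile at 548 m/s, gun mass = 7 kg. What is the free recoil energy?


v_r = m_p*v_p/m_gun = 0.029*548/7 = 2.27029 m/s, E_r = 0.5*m_gun*v_r^2 = 0.5*7*2.27029^2 = 18.04 J

18.04 J


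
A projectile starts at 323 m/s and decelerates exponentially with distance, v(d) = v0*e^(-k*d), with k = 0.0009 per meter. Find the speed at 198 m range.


v = v0*exp(-k*d) = 323*exp(-0.0009*198) = 270.3 m/s

270.3 m/s


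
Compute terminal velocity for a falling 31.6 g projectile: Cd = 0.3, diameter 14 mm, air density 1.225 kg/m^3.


A = pi*(d/2)^2 = pi*(14/2000)^2 = 1.53938e-04 m^2
vt = sqrt(2mg/(Cd*rho*A)) = sqrt(2*0.0316*9.81/(0.3 * 1.225 * 1.53938e-04)) = 104.7 m/s

104.7 m/s


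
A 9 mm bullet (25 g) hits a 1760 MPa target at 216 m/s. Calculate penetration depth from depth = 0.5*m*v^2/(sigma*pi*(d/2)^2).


A = pi*(d/2)^2 = pi*(9/2)^2 = 63.6173 mm^2
E = 0.5*m*v^2 = 0.5*0.025*216^2 = 583.2 J
depth = E/(sigma*A) = 583.2 J / (1760 MPa * 63.6173 mm^2) = 583.2/(1760 * 63.6173) m = 0.00520871 m ≈ 5.209 mm

5.209 mm


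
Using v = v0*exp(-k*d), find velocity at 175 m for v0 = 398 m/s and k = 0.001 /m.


v = v0*exp(-k*d) = 398*exp(-0.001*175) = 334.1 m/s

334.1 m/s


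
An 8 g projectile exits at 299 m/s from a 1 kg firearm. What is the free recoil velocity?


v_recoil = m_p * v_p / m_gun = 0.008 * 299 / 1 = 2.392 m/s

2.392 m/s


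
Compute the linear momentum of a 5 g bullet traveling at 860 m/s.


p = m*v = 0.005*860 = 4.3 kg·m/s

4.3 kg·m/s


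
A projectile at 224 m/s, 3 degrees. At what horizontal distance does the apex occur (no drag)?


R = v0^2*sin(2*theta)/g = 224^2*sin(2*3°)/9.81 = 534.64 m
apex_dist = R/2 = 534.64/2 = 267.3 m

267.3 m


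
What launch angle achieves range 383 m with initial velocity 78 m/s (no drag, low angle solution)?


sin(2*theta) = R*g/v0^2 = 383*9.81/78^2 = 0.617559, theta = arcsin(0.617559)/2 = 19.07°

19.07 degrees


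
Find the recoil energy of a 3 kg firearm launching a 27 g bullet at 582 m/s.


v_r = m_p*v_p/m_gun = 0.027*582/3 = 5.238 m/s, E_r = 0.5*m_gun*v_r^2 = 0.5*3*5.238^2 = 41.15 J

41.15 J


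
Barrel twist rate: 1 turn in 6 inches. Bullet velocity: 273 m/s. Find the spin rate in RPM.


twist_m = 6*0.0254 = 0.1524 m
spin = v/twist = 273/0.1524 = 1791.339 rev/s
RPM = spin*60 = 1791.339*60 ≈ 107480 RPM

107480 RPM


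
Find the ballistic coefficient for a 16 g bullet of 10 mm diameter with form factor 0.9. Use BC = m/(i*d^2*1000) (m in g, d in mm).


BC = m/(i*d^2*1000) = 16/(0.9 * 10^2 * 1000) = 0.0001778

0.0001778


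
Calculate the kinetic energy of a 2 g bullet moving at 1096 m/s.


E = 0.5*m*v^2 = 0.5*0.002*1096^2 = 1201 J

1201 J


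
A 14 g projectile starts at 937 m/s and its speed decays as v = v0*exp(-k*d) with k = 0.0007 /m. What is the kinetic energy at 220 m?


v = v0*exp(-k*d) = 937*exp(-0.0007*220) = 803.264 m/s
E = 0.5*m*v^2 = 0.5*0.014*803.264^2 = 4517 J

4517 J


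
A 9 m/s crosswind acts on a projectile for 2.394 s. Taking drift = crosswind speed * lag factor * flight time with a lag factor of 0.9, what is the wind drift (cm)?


drift = v_wind * lag * t = 9 * 0.9 * 2.394 = 19.3914 m ≈ 1939 cm

1939 cm


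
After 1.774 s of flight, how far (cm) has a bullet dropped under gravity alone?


drop = 0.5*g*t^2 = 0.5*9.81*1.774^2 = 15.4364 m ≈ 1544 cm

1544 cm


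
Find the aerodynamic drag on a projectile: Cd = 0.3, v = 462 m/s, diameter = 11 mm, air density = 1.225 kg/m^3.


A = pi*(d/2)^2 = pi*(11/2000)^2 = 9.50332e-05 m^2
Fd = 0.5*Cd*rho*A*v^2 = 0.5*0.3*1.225*9.50332e-05*462^2 = 3.727 N

3.727 N


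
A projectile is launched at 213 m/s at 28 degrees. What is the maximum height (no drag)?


H = (v0*sin(theta))^2 / (2g) = (213*sin(28°))^2 / (2*9.81) = 509.7 m

509.7 m


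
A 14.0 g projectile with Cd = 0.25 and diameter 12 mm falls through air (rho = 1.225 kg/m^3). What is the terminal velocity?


A = pi*(d/2)^2 = pi*(12/2000)^2 = 1.13097e-04 m^2
vt = sqrt(2mg/(Cd*rho*A)) = sqrt(2*0.014*9.81/(0.25 * 1.225 * 1.13097e-04)) = 89.05 m/s

89.05 m/s


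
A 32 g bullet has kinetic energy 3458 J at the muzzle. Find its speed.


v = sqrt(2*E/m) = sqrt(2*3458/0.032) = 464.9 m/s

464.9 m/s


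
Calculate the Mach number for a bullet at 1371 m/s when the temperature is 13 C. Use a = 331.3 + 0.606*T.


a = 331.3 + 0.606*(13) = 339.178 m/s
M = v/a = 1371/339.178 = 4.042

4.042


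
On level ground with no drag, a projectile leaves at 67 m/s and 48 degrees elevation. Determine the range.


R = v0^2 * sin(2*theta) / g = 67^2 * sin(2*48°) / 9.81 = 455.1 m

455.1 m


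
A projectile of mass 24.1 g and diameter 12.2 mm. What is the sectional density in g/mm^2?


SD = m/d^2 = 24.1/12.2^2 = 0.1619 g/mm^2

0.1619 g/mm^2


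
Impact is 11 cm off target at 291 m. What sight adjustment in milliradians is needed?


1 mrad subtends 1 cm per 10 m of range, so adj = error_cm / (dist_m / 10) = 11 / (291/10) = 0.378 mrad

0.378 mrad


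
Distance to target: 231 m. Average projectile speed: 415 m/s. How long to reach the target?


t = d/v = 231/415 = 0.5566 s

0.5566 s


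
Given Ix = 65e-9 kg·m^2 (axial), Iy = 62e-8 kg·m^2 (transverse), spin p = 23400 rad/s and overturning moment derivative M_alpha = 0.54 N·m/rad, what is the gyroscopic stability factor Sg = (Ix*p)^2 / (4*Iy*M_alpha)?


Sg = Ix^2 * p^2 / (4 * Iy * M_alpha) = (65e-9)^2 * 23400^2 / (4 * 62e-8 * 0.54) = 1.727

1.727


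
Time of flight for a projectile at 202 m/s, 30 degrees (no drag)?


T = 2*v0*sin(theta)/g = 2*202*sin(30°)/9.81 = 20.59 s

20.59 s


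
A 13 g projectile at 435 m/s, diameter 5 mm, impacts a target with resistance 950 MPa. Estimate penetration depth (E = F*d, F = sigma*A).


A = pi*(d/2)^2 = pi*(5/2)^2 = 19.635 mm^2
E = 0.5*m*v^2 = 0.5*0.013*435^2 = 1229.96 J
depth = E/(sigma*A) = 1229.96 J / (950 MPa * 19.635 mm^2) = 1229.96/(950 * 19.635) m = 0.0659384 m ≈ 65.94 mm

65.94 mm


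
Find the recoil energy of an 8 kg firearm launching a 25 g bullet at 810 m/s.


v_r = m_p*v_p/m_gun = 0.025*810/8 = 2.53125 m/s, E_r = 0.5*m_gun*v_r^2 = 0.5*8*2.53125^2 = 25.63 J

25.63 J


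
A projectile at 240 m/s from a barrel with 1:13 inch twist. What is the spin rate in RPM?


twist_m = 13*0.0254 = 0.3302 m
spin = v/twist = 240/0.3302 = 726.8322 rev/s
RPM = spin*60 = 726.8322*60 ≈ 43610 RPM

43610 RPM


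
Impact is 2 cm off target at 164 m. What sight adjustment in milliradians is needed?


1 mrad subtends 1 cm per 10 m of range, so adj = error_cm / (dist_m / 10) = 2 / (164/10) = 0.122 mrad

0.122 mrad


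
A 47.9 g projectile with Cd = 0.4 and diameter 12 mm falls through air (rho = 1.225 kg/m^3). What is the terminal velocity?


A = pi*(d/2)^2 = pi*(12/2000)^2 = 1.13097e-04 m^2
vt = sqrt(2mg/(Cd*rho*A)) = sqrt(2*0.0479*9.81/(0.4 * 1.225 * 1.13097e-04)) = 130.2 m/s

130.2 m/s


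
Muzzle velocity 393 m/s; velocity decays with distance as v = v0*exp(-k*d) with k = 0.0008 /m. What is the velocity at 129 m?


v = v0*exp(-k*d) = 393*exp(-0.0008*129) = 354.5 m/s

354.5 m/s


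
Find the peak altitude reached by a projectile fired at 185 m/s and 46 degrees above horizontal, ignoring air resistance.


H = (v0*sin(theta))^2 / (2g) = (185*sin(46°))^2 / (2*9.81) = 902.6 m

902.6 m


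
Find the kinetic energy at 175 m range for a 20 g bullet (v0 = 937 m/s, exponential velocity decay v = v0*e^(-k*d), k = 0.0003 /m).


v = v0*exp(-k*d) = 937*exp(-0.0003*175) = 889.076 m/s
E = 0.5*m*v^2 = 0.5*0.02*889.076^2 = 7905 J

7905 J


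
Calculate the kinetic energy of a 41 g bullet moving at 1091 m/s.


E = 0.5*m*v^2 = 0.5*0.041*1091^2 = 24401 J

24401 J


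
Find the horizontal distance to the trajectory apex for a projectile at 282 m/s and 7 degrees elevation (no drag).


R = v0^2*sin(2*theta)/g = 282^2*sin(2*7°)/9.81 = 1961.12 m
apex_dist = R/2 = 1961.12/2 = 980.6 m

980.6 m


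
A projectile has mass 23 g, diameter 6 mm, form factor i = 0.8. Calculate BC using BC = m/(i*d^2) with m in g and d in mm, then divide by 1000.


BC = m/(i*d^2*1000) = 23/(0.8 * 6^2 * 1000) = 0.0007986

0.0007986


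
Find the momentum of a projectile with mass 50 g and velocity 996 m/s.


p = m*v = 0.05*996 = 49.8 kg·m/s

49.8 kg·m/s


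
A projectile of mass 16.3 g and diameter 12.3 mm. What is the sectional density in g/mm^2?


SD = m/d^2 = 16.3/12.3^2 = 0.1077 g/mm^2

0.1077 g/mm^2


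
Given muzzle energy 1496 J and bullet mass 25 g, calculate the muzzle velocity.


v = sqrt(2*E/m) = sqrt(2*1496/0.025) = 345.9 m/s

345.9 m/s


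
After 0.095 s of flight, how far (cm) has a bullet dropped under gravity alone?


drop = 0.5*g*t^2 = 0.5*9.81*0.095^2 = 0.0442676 m ≈ 4.427 cm

4.427 cm


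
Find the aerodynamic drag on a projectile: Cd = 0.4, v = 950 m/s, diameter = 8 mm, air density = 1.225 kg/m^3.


A = pi*(d/2)^2 = pi*(8/2000)^2 = 5.02655e-05 m^2
Fd = 0.5*Cd*rho*A*v^2 = 0.5*0.4*1.225*5.02655e-05*950^2 = 11.11 N

11.11 N


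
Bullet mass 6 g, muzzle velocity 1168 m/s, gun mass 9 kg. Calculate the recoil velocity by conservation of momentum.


v_recoil = m_p * v_p / m_gun = 0.006 * 1168 / 9 = 0.7787 m/s

0.7787 m/s


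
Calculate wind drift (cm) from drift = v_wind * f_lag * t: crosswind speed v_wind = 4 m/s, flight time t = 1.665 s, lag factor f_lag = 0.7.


drift = v_wind * lag * t = 4 * 0.7 * 1.665 = 4.662 m ≈ 466.2 cm

466.2 cm


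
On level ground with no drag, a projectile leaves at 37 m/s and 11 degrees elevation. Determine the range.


R = v0^2 * sin(2*theta) / g = 37^2 * sin(2*11°) / 9.81 = 52.28 m

52.28 m


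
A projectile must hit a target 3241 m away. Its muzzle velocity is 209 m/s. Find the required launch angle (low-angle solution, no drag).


sin(2*theta) = R*g/v0^2 = 3241*9.81/209^2 = 0.727873, theta = arcsin(0.727873)/2 = 23.35°

23.35 degrees


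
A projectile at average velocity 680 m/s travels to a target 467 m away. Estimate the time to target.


t = d/v = 467/680 = 0.6868 s

0.6868 s


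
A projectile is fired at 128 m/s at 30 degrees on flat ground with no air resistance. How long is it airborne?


T = 2*v0*sin(theta)/g = 2*128*sin(30°)/9.81 = 13.05 s

13.05 s


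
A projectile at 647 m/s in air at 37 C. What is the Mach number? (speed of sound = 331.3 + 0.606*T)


a = 331.3 + 0.606*(37) = 353.722 m/s
M = v/a = 647/353.722 = 1.829

1.829


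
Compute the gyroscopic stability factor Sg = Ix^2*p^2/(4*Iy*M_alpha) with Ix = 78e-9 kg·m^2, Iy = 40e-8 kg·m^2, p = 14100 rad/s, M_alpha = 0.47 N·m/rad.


Sg = Ix^2 * p^2 / (4 * Iy * M_alpha) = (78e-9)^2 * 14100^2 / (4 * 40e-8 * 0.47) = 1.608

1.608


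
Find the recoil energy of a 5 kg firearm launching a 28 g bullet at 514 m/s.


v_r = m_p*v_p/m_gun = 0.028*514/5 = 2.8784 m/s, E_r = 0.5*m_gun*v_r^2 = 0.5*5*2.8784^2 = 20.71 J

20.71 J


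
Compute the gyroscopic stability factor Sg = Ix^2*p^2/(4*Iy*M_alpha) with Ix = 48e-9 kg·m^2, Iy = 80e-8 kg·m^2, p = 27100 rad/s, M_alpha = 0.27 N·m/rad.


Sg = Ix^2 * p^2 / (4 * Iy * M_alpha) = (48e-9)^2 * 27100^2 / (4 * 80e-8 * 0.27) = 1.958

1.958


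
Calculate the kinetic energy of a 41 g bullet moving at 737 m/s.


E = 0.5*m*v^2 = 0.5*0.041*737^2 = 11135 J

11135 J


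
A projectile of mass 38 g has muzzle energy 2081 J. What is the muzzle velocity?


v = sqrt(2*E/m) = sqrt(2*2081/0.038) = 330.9 m/s

330.9 m/s


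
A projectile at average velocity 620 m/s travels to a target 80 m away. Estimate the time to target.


t = d/v = 80/620 = 0.129 s

0.129 s


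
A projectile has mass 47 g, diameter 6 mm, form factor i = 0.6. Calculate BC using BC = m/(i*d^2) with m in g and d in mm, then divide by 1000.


BC = m/(i*d^2*1000) = 47/(0.6 * 6^2 * 1000) = 0.002176

0.002176


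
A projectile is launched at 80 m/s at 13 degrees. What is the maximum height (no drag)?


H = (v0*sin(theta))^2 / (2g) = (80*sin(13°))^2 / (2*9.81) = 16.51 m

16.51 m


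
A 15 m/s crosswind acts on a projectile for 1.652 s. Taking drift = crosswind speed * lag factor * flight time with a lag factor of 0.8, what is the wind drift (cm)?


drift = v_wind * lag * t = 15 * 0.8 * 1.652 = 19.824 m ≈ 1982 cm

1982 cm


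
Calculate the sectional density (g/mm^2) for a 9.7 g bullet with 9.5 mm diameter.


SD = m/d^2 = 9.7/9.5^2 = 0.1075 g/mm^2

0.1075 g/mm^2


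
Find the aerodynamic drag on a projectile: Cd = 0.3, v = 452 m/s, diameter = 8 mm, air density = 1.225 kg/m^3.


A = pi*(d/2)^2 = pi*(8/2000)^2 = 5.02655e-05 m^2
Fd = 0.5*Cd*rho*A*v^2 = 0.5*0.3*1.225*5.02655e-05*452^2 = 1.887 N

1.887 N


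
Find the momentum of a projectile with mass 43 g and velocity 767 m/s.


p = m*v = 0.043*767 = 32.98 kg·m/s

32.98 kg·m/s


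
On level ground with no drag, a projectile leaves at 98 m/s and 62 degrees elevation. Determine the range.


R = v0^2 * sin(2*theta) / g = 98^2 * sin(2*62°) / 9.81 = 811.6 m

811.6 m


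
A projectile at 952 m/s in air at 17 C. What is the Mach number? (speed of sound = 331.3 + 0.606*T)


a = 331.3 + 0.606*(17) = 341.602 m/s
M = v/a = 952/341.602 = 2.787

2.787


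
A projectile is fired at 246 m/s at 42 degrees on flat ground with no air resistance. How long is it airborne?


T = 2*v0*sin(theta)/g = 2*246*sin(42°)/9.81 = 33.56 s

33.56 s


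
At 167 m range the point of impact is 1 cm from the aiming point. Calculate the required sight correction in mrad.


1 mrad subtends 1 cm per 10 m of range, so adj = error_cm / (dist_m / 10) = 1 / (167/10) = 0.05988 mrad

0.05988 mrad


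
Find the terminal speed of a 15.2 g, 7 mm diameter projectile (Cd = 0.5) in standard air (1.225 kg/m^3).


A = pi*(d/2)^2 = pi*(7/2000)^2 = 3.84845e-05 m^2
vt = sqrt(2mg/(Cd*rho*A)) = sqrt(2*0.0152*9.81/(0.5 * 1.225 * 3.84845e-05)) = 112.5 m/s

112.5 m/s


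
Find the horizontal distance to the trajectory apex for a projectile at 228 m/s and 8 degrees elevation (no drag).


R = v0^2*sin(2*theta)/g = 228^2*sin(2*8°)/9.81 = 1460.63 m
apex_dist = R/2 = 1460.63/2 = 730.3 m

730.3 m


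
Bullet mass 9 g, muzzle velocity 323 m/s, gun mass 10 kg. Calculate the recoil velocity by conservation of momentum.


v_recoil = m_p * v_p / m_gun = 0.009 * 323 / 10 = 0.2907 m/s

0.2907 m/s


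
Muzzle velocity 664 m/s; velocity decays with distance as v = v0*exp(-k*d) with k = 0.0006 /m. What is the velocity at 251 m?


v = v0*exp(-k*d) = 664*exp(-0.0006*251) = 571.2 m/s

571.2 m/s


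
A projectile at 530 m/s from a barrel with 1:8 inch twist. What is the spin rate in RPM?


twist_m = 8*0.0254 = 0.2032 m
spin = v/twist = 530/0.2032 = 2608.268 rev/s
RPM = spin*60 = 2608.268*60 ≈ 156496 RPM

156496 RPM


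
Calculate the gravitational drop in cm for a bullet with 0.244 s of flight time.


drop = 0.5*g*t^2 = 0.5*9.81*0.244^2 = 0.292024 m ≈ 29.2 cm

29.2 cm


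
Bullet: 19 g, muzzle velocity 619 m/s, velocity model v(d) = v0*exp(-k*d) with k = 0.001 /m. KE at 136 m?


v = v0*exp(-k*d) = 619*exp(-0.001*136) = 540.29 m/s
E = 0.5*m*v^2 = 0.5*0.019*540.29^2 = 2773 J

2773 J


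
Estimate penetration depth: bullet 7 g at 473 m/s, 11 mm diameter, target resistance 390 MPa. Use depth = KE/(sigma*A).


A = pi*(d/2)^2 = pi*(11/2)^2 = 95.0332 mm^2
E = 0.5*m*v^2 = 0.5*0.007*473^2 = 783.052 J
depth = E/(sigma*A) = 783.052 J / (390 MPa * 95.0332 mm^2) = 783.052/(390 * 95.0332) m = 0.0211276 m ≈ 21.13 mm

21.13 mm


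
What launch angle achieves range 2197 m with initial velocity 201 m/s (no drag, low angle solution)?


sin(2*theta) = R*g/v0^2 = 2197*9.81/201^2 = 0.533466, theta = arcsin(0.533466)/2 = 16.12°

16.12 degrees


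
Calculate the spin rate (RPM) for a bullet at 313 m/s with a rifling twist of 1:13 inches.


twist_m = 13*0.0254 = 0.3302 m
spin = v/twist = 313/0.3302 = 947.9104 rev/s
RPM = spin*60 = 947.9104*60 ≈ 56875 RPM

56875 RPM


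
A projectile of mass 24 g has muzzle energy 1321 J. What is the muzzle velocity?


v = sqrt(2*E/m) = sqrt(2*1321/0.024) = 331.8 m/s

331.8 m/s


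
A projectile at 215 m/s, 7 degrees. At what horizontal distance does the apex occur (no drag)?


R = v0^2*sin(2*theta)/g = 215^2*sin(2*7°)/9.81 = 1139.94 m
apex_dist = R/2 = 1139.94/2 = 570 m

570 m


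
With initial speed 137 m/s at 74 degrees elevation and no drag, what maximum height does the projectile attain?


H = (v0*sin(theta))^2 / (2g) = (137*sin(74°))^2 / (2*9.81) = 883.9 m

883.9 m


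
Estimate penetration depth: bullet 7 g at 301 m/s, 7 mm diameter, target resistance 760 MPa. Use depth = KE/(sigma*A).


A = pi*(d/2)^2 = pi*(7/2)^2 = 38.4845 mm^2
E = 0.5*m*v^2 = 0.5*0.007*301^2 = 317.103 J
depth = E/(sigma*A) = 317.103 J / (760 MPa * 38.4845 mm^2) = 317.103/(760 * 38.4845) m = 0.0108418 m ≈ 10.84 mm

10.84 mm


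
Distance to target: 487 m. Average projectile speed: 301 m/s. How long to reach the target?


t = d/v = 487/301 = 1.618 s

1.618 s


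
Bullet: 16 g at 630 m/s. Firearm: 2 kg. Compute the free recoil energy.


v_r = m_p*v_p/m_gun = 0.016*630/2 = 5.04 m/s, E_r = 0.5*m_gun*v_r^2 = 0.5*2*5.04^2 = 25.4 J

25.4 J


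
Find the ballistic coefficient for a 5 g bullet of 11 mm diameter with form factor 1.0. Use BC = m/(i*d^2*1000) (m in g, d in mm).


BC = m/(i*d^2*1000) = 5/(1.0 * 11^2 * 1000) = 4.132e-05

4.132e-05


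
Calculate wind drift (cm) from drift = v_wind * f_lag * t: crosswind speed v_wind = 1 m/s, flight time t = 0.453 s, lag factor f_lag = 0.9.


drift = v_wind * lag * t = 1 * 0.9 * 0.453 = 0.4077 m ≈ 40.77 cm

40.77 cm


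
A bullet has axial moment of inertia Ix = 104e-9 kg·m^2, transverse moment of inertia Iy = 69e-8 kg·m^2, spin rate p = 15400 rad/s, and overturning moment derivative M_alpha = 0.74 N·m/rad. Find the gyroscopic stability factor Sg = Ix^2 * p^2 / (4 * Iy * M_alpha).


Sg = Ix^2 * p^2 / (4 * Iy * M_alpha) = (104e-9)^2 * 15400^2 / (4 * 69e-8 * 0.74) = 1.256

1.256


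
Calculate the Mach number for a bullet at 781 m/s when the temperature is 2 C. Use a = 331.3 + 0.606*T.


a = 331.3 + 0.606*(2) = 332.512 m/s
M = v/a = 781/332.512 = 2.349

2.349


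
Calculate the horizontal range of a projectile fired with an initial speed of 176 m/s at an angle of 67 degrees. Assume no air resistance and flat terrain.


R = v0^2 * sin(2*theta) / g = 176^2 * sin(2*67°) / 9.81 = 2271 m

2271 m


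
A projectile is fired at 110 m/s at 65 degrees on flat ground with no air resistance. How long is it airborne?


T = 2*v0*sin(theta)/g = 2*110*sin(65°)/9.81 = 20.32 s

20.32 s


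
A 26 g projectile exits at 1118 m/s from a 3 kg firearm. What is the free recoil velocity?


v_recoil = m_p * v_p / m_gun = 0.026 * 1118 / 3 = 9.689 m/s

9.689 m/s


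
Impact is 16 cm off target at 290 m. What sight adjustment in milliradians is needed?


1 mrad subtends 1 cm per 10 m of range, so adj = error_cm / (dist_m / 10) = 16 / (290/10) = 0.5517 mrad

0.5517 mrad


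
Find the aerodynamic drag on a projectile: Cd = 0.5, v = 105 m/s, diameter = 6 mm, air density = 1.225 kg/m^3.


A = pi*(d/2)^2 = pi*(6/2000)^2 = 2.82743e-05 m^2
Fd = 0.5*Cd*rho*A*v^2 = 0.5*0.5*1.225*2.82743e-05*105^2 = 0.09547 N

0.09547 N


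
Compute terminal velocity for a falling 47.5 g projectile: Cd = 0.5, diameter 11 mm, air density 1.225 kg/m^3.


A = pi*(d/2)^2 = pi*(11/2000)^2 = 9.50332e-05 m^2
vt = sqrt(2mg/(Cd*rho*A)) = sqrt(2*0.0475*9.81/(0.5 * 1.225 * 9.50332e-05)) = 126.5 m/s

126.5 m/s


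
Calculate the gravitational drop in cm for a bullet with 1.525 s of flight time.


drop = 0.5*g*t^2 = 0.5*9.81*1.525^2 = 11.4072 m ≈ 1141 cm

1141 cm


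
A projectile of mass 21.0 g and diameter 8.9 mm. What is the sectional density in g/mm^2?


SD = m/d^2 = 21.0/8.9^2 = 0.2651 g/mm^2

0.2651 g/mm^2


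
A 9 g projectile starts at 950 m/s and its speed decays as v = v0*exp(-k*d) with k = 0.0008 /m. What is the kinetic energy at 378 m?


v = v0*exp(-k*d) = 950*exp(-0.0008*378) = 702.09 m/s
E = 0.5*m*v^2 = 0.5*0.009*702.09^2 = 2218 J

2218 J


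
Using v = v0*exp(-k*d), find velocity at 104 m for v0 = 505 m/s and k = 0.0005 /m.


v = v0*exp(-k*d) = 505*exp(-0.0005*104) = 479.4 m/s

479.4 m/s


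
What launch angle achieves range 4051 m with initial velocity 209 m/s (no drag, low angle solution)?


sin(2*theta) = R*g/v0^2 = 4051*9.81/209^2 = 0.909785, theta = arcsin(0.909785)/2 = 32.74°

32.74 degrees


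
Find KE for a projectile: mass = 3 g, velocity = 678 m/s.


E = 0.5*m*v^2 = 0.5*0.003*678^2 = 689.5 J

689.5 J


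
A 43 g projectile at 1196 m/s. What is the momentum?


p = m*v = 0.043*1196 = 51.43 kg·m/s

51.43 kg·m/s


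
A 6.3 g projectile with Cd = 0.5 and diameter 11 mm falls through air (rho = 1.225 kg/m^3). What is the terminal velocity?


A = pi*(d/2)^2 = pi*(11/2000)^2 = 9.50332e-05 m^2
vt = sqrt(2mg/(Cd*rho*A)) = sqrt(2*0.0063*9.81/(0.5 * 1.225 * 9.50332e-05)) = 46.08 m/s

46.08 m/s


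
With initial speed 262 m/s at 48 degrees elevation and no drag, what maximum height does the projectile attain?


H = (v0*sin(theta))^2 / (2g) = (262*sin(48°))^2 / (2*9.81) = 1932 m

1932 m


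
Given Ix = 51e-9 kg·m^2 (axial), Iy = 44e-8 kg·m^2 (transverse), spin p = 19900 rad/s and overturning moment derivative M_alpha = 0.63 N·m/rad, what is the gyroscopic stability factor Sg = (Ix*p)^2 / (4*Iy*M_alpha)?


Sg = Ix^2 * p^2 / (4 * Iy * M_alpha) = (51e-9)^2 * 19900^2 / (4 * 44e-8 * 0.63) = 0.929

0.929


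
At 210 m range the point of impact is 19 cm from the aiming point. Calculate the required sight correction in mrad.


1 mrad subtends 1 cm per 10 m of range, so adj = error_cm / (dist_m / 10) = 19 / (210/10) = 0.9048 mrad

0.9048 mrad


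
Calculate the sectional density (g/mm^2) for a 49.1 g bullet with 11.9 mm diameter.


SD = m/d^2 = 49.1/11.9^2 = 0.3467 g/mm^2

0.3467 g/mm^2


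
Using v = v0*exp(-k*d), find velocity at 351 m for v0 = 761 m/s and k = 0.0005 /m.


v = v0*exp(-k*d) = 761*exp(-0.0005*351) = 638.5 m/s

638.5 m/s


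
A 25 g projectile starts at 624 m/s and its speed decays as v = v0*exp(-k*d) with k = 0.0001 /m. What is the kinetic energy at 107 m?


v = v0*exp(-k*d) = 624*exp(-0.0001*107) = 617.359 m/s
E = 0.5*m*v^2 = 0.5*0.025*617.359^2 = 4764 J

4764 J


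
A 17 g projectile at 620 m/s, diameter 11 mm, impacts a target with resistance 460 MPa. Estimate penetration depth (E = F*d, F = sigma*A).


A = pi*(d/2)^2 = pi*(11/2)^2 = 95.0332 mm^2
E = 0.5*m*v^2 = 0.5*0.017*620^2 = 3267.4 J
depth = E/(sigma*A) = 3267.4 J / (460 MPa * 95.0332 mm^2) = 3267.4/(460 * 95.0332) m = 0.0747428 m ≈ 74.74 mm

74.74 mm


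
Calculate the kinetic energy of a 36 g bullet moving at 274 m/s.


E = 0.5*m*v^2 = 0.5*0.036*274^2 = 1351 J

1351 J


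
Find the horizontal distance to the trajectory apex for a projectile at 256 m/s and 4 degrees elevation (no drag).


R = v0^2*sin(2*theta)/g = 256^2*sin(2*4°)/9.81 = 929.75 m
apex_dist = R/2 = 929.75/2 = 464.9 m

464.9 m


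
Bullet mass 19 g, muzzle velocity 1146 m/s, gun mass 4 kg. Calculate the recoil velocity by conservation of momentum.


v_recoil = m_p * v_p / m_gun = 0.019 * 1146 / 4 = 5.444 m/s

5.444 m/s


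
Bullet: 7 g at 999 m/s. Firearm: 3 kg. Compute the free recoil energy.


v_r = m_p*v_p/m_gun = 0.007*999/3 = 2.331 m/s, E_r = 0.5*m_gun*v_r^2 = 0.5*3*2.331^2 = 8.15 J

8.15 J


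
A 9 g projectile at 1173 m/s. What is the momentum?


p = m*v = 0.009*1173 = 10.56 kg·m/s

10.56 kg·m/s


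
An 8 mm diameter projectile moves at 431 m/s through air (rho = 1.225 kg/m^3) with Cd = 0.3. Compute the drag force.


A = pi*(d/2)^2 = pi*(8/2000)^2 = 5.02655e-05 m^2
Fd = 0.5*Cd*rho*A*v^2 = 0.5*0.3*1.225*5.02655e-05*431^2 = 1.716 N

1.716 N


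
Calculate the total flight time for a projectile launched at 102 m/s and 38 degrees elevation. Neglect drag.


T = 2*v0*sin(theta)/g = 2*102*sin(38°)/9.81 = 12.8 s

12.8 s


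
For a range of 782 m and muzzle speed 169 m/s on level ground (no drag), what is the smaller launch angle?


sin(2*theta) = R*g/v0^2 = 782*9.81/169^2 = 0.268598, theta = arcsin(0.268598)/2 = 7.79°

7.79 degrees


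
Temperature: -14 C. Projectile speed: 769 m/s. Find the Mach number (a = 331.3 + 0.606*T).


a = 331.3 + 0.606*(-14) = 322.816 m/s
M = v/a = 769/322.816 = 2.382

2.382


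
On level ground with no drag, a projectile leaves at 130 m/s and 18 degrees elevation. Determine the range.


R = v0^2 * sin(2*theta) / g = 130^2 * sin(2*18°) / 9.81 = 1013 m

1013 m


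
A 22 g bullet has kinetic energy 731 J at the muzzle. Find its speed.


v = sqrt(2*E/m) = sqrt(2*731/0.022) = 257.8 m/s

257.8 m/s


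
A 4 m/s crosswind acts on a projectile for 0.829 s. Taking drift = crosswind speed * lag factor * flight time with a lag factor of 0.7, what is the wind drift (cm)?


drift = v_wind * lag * t = 4 * 0.7 * 0.829 = 2.3212 m ≈ 232.1 cm

232.1 cm


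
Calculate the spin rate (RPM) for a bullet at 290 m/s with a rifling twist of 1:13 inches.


twist_m = 13*0.0254 = 0.3302 m
spin = v/twist = 290/0.3302 = 878.2556 rev/s
RPM = spin*60 = 878.2556*60 ≈ 52695 RPM

52695 RPM


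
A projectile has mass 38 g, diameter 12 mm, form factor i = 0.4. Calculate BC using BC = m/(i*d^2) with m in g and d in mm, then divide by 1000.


BC = m/(i*d^2*1000) = 38/(0.4 * 12^2 * 1000) = 0.0006597

0.0006597


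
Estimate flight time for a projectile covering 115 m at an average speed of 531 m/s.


t = d/v = 115/531 = 0.2166 s

0.2166 s


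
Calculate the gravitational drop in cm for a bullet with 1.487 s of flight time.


drop = 0.5*g*t^2 = 0.5*9.81*1.487^2 = 10.8458 m ≈ 1085 cm

1085 cm


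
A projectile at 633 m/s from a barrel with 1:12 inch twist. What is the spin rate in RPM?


twist_m = 12*0.0254 = 0.3048 m
spin = v/twist = 633/0.3048 = 2076.772 rev/s
RPM = spin*60 = 2076.772*60 ≈ 124606 RPM

124606 RPM


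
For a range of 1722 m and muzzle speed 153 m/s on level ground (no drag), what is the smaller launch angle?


sin(2*theta) = R*g/v0^2 = 1722*9.81/153^2 = 0.721638, theta = arcsin(0.721638)/2 = 23.09°

23.09 degrees


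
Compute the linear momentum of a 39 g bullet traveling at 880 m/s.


p = m*v = 0.039*880 = 34.32 kg·m/s

34.32 kg·m/s


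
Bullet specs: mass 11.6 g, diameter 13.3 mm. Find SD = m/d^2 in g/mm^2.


SD = m/d^2 = 11.6/13.3^2 = 0.06558 g/mm^2

0.06558 g/mm^2


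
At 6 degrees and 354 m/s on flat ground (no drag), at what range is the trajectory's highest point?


R = v0^2*sin(2*theta)/g = 354^2*sin(2*6°)/9.81 = 2655.93 m
apex_dist = R/2 = 2655.93/2 = 1328 m

1328 m


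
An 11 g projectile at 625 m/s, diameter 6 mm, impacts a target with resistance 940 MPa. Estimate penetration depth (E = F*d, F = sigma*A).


A = pi*(d/2)^2 = pi*(6/2)^2 = 28.2743 mm^2
E = 0.5*m*v^2 = 0.5*0.011*625^2 = 2148.44 J
depth = E/(sigma*A) = 2148.44 J / (940 MPa * 28.2743 mm^2) = 2148.44/(940 * 28.2743) m = 0.0808356 m ≈ 80.84 mm

80.84 mm


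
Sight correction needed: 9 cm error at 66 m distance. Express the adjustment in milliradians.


1 mrad subtends 1 cm per 10 m of range, so adj = error_cm / (dist_m / 10) = 9 / (66/10) = 1.364 mrad

1.364 mrad


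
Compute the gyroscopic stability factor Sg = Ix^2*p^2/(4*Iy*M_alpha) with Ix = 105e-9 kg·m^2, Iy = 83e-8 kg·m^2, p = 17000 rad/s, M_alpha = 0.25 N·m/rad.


Sg = Ix^2 * p^2 / (4 * Iy * M_alpha) = (105e-9)^2 * 17000^2 / (4 * 83e-8 * 0.25) = 3.839

3.839


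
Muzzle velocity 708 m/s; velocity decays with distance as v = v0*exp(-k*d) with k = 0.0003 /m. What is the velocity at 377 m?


v = v0*exp(-k*d) = 708*exp(-0.0003*377) = 632.3 m/s

632.3 m/s


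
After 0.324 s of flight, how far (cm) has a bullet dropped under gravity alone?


drop = 0.5*g*t^2 = 0.5*9.81*0.324^2 = 0.514907 m ≈ 51.49 cm

51.49 cm


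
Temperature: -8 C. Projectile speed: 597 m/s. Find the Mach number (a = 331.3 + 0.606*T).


a = 331.3 + 0.606*(-8) = 326.452 m/s
M = v/a = 597/326.452 = 1.829

1.829


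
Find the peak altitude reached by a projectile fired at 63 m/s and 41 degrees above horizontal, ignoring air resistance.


H = (v0*sin(theta))^2 / (2g) = (63*sin(41°))^2 / (2*9.81) = 87.07 m

87.07 m


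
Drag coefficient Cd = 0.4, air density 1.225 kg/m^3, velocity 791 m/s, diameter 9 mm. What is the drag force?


A = pi*(d/2)^2 = pi*(9/2000)^2 = 6.36173e-05 m^2
Fd = 0.5*Cd*rho*A*v^2 = 0.5*0.4*1.225*6.36173e-05*791^2 = 9.752 N

9.752 N


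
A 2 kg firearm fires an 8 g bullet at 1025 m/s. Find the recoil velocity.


v_recoil = m_p * v_p / m_gun = 0.008 * 1025 / 2 = 4.1 m/s

4.1 m/s


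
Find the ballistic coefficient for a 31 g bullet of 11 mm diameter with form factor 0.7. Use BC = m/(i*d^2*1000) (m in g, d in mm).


BC = m/(i*d^2*1000) = 31/(0.7 * 11^2 * 1000) = 0.000366

0.000366


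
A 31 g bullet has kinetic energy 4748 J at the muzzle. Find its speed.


v = sqrt(2*E/m) = sqrt(2*4748/0.031) = 553.5 m/s

553.5 m/s


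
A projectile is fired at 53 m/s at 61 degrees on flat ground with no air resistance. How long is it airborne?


T = 2*v0*sin(theta)/g = 2*53*sin(61°)/9.81 = 9.451 s

9.451 s


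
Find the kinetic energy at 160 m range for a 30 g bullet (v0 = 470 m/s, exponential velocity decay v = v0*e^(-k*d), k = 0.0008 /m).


v = v0*exp(-k*d) = 470*exp(-0.0008*160) = 413.531 m/s
E = 0.5*m*v^2 = 0.5*0.03*413.531^2 = 2565 J

2565 J


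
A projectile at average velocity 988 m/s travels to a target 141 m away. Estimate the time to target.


t = d/v = 141/988 = 0.1427 s

0.1427 s


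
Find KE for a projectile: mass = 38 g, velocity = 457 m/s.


E = 0.5*m*v^2 = 0.5*0.038*457^2 = 3968 J

3968 J


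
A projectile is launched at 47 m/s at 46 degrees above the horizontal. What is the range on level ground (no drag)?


R = v0^2 * sin(2*theta) / g = 47^2 * sin(2*46°) / 9.81 = 225 m

225 m


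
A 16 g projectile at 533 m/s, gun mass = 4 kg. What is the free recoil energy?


v_r = m_p*v_p/m_gun = 0.016*533/4 = 2.132 m/s, E_r = 0.5*m_gun*v_r^2 = 0.5*4*2.132^2 = 9.091 J

9.091 J


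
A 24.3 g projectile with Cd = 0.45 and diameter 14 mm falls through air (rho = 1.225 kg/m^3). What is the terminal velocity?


A = pi*(d/2)^2 = pi*(14/2000)^2 = 1.53938e-04 m^2
vt = sqrt(2mg/(Cd*rho*A)) = sqrt(2*0.0243*9.81/(0.45 * 1.225 * 1.53938e-04)) = 74.96 m/s

74.96 m/s


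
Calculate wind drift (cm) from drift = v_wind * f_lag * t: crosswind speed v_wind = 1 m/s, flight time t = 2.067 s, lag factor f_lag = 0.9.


drift = v_wind * lag * t = 1 * 0.9 * 2.067 = 1.8603 m ≈ 186 cm

186 cm


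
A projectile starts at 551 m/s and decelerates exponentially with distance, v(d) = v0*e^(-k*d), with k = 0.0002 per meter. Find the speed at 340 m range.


v = v0*exp(-k*d) = 551*exp(-0.0002*340) = 514.8 m/s

514.8 m/s


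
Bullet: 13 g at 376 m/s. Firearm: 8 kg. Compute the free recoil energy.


v_r = m_p*v_p/m_gun = 0.013*376/8 = 0.611 m/s, E_r = 0.5*m_gun*v_r^2 = 0.5*8*0.611^2 = 1.493 J

1.493 J


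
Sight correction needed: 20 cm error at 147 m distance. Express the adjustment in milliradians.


1 mrad subtends 1 cm per 10 m of range, so adj = error_cm / (dist_m / 10) = 20 / (147/10) = 1.361 mrad

1.361 mrad


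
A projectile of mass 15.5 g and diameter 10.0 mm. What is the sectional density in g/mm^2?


SD = m/d^2 = 15.5/10.0^2 = 0.155 g/mm^2

0.155 g/mm^2


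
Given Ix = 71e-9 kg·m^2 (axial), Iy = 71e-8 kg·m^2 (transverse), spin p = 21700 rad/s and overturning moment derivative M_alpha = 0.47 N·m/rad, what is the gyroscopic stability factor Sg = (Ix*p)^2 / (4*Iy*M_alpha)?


Sg = Ix^2 * p^2 / (4 * Iy * M_alpha) = (71e-9)^2 * 21700^2 / (4 * 71e-8 * 0.47) = 1.778

1.778


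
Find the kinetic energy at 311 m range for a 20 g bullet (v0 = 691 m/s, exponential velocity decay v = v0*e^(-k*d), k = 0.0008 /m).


v = v0*exp(-k*d) = 691*exp(-0.0008*311) = 538.798 m/s
E = 0.5*m*v^2 = 0.5*0.02*538.798^2 = 2903 J

2903 J


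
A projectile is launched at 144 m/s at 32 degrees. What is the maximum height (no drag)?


H = (v0*sin(theta))^2 / (2g) = (144*sin(32°))^2 / (2*9.81) = 296.8 m

296.8 m


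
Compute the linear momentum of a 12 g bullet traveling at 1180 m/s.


p = m*v = 0.012*1180 = 14.16 kg·m/s

14.16 kg·m/s


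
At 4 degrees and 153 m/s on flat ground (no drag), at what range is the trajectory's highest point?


R = v0^2*sin(2*theta)/g = 153^2*sin(2*4°)/9.81 = 332.1 m
apex_dist = R/2 = 332.1/2 = 166.1 m

166.1 m


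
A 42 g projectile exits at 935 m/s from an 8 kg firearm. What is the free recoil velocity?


v_recoil = m_p * v_p / m_gun = 0.042 * 935 / 8 = 4.909 m/s

4.909 m/s


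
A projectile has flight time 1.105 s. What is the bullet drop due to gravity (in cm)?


drop = 0.5*g*t^2 = 0.5*9.81*1.105^2 = 5.98913 m ≈ 598.9 cm

598.9 cm


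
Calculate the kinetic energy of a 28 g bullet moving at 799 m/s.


E = 0.5*m*v^2 = 0.5*0.028*799^2 = 8938 J

8938 J


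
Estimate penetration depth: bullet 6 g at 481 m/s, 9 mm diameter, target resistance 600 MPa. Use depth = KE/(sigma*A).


A = pi*(d/2)^2 = pi*(9/2)^2 = 63.6173 mm^2
E = 0.5*m*v^2 = 0.5*0.006*481^2 = 694.083 J
depth = E/(sigma*A) = 694.083 J / (600 MPa * 63.6173 mm^2) = 694.083/(600 * 63.6173) m = 0.0181838 m ≈ 18.18 mm

18.18 mm


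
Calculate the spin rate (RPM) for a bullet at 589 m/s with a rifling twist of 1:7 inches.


twist_m = 7*0.0254 = 0.1778 m
spin = v/twist = 589/0.1778 = 3312.711 rev/s
RPM = spin*60 = 3312.711*60 ≈ 198763 RPM

198763 RPM
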